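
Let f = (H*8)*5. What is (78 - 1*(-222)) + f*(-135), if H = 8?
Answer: -42900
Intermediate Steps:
f = 320 (f = (8*8)*5 = 64*5 = 320)
(78 - 1*(-222)) + f*(-135) = (78 - 1*(-222)) + 320*(-135) = (78 + 222) - 43200 = 300 - 43200 = -42900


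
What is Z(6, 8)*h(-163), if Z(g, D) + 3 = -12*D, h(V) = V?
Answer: 16137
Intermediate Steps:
Z(g, D) = -3 - 12*D
Z(6, 8)*h(-163) = (-3 - 12*8)*(-163) = (-3 - 96)*(-163) = -99*(-163) = 16137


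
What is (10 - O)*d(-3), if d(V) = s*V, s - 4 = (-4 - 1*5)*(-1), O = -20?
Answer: -1170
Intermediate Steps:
s = 13 (s = 4 + (-4 - 1*5)*(-1) = 4 + (-4 - 5)*(-1) = 4 - 9*(-1) = 4 + 9 = 13)
d(V) = 13*V
(10 - O)*d(-3) = (10 - 1*(-20))*(13*(-3)) = (10 + 20)*(-39) = 30*(-39) = -1170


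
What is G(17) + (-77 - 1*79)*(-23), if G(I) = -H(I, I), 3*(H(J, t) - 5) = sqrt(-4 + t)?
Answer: 3583 - sqrt(13)/3 ≈ 3581.8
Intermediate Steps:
H(J, t) = 5 + sqrt(-4 + t)/3
G(I) = -5 - sqrt(-4 + I)/3 (G(I) = -(5 + sqrt(-4 + I)/3) = -5 - sqrt(-4 + I)/3)
G(17) + (-77 - 1*79)*(-23) = (-5 - sqrt(-4 + 17)/3) + (-77 - 1*79)*(-23) = (-5 - sqrt(13)/3) + (-77 - 79)*(-23) = (-5 - sqrt(13)/3) - 156*(-23) = (-5 - sqrt(13)/3) + 3588 = 3583 - sqrt(13)/3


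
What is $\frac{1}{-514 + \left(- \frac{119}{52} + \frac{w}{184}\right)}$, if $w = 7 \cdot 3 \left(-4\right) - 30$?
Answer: $- \frac{598}{309111} \approx -0.0019346$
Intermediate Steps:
$w = -114$ ($w = 21 \left(-4\right) - 30 = -84 - 30 = -114$)
$\frac{1}{-514 + \left(- \frac{119}{52} + \frac{w}{184}\right)} = \frac{1}{-514 - \left(\frac{57}{92} + \frac{119}{52}\right)} = \frac{1}{-514 - \frac{1739}{598}} = \frac{1}{- \frac{309111}{598}} = - \frac{598}{309111}$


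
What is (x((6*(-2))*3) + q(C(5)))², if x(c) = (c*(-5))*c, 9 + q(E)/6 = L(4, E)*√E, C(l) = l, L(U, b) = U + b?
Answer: 42707736 - 705672*√5 ≈ 4.1130e+7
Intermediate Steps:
q(E) = -54 + 6*√E*(4 + E) (q(E) = -54 + 6*((4 + E)*√E) = -54 + 6*(√E*(4 + E)) = -54 + 6*√E*(4 + E))
x(c) = -5*c² (x(c) = (-5*c)*c = -5*c²)
(x((6*(-2))*3) + q(C(5)))² = (-5*((6*(-2))*3)² + (-54 + 6*√5*(4 + 5)))² = (-5*(-12*3)² + (-54 + 6*√5*9))² = (-5*(-36)² + (-54 + 54*√5))² = (-5*1296 + (-54 + 54*√5))² = (-6480 + (-54 + 54*√5))² = (-6534 + 54*√5)²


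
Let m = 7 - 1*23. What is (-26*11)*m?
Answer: 4576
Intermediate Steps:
m = -16 (m = 7 - 23 = -16)
(-26*11)*m = -26*11*(-16) = -286*(-16) = 4576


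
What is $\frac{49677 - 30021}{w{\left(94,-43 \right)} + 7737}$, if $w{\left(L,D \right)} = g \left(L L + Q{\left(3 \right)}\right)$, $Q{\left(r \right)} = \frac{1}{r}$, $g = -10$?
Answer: $- \frac{58968}{241879} \approx -0.24379$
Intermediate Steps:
$w{\left(L,D \right)} = - \frac{10}{3} - 10 L^{2}$ ($w{\left(L,D \right)} = - 10 \left(L L + \frac{1}{3}\right) = - 10 \left(L^{2} + \frac{1}{3}\right) = - 10 \left(\frac{1}{3} + L^{2}\right) = - \frac{10}{3} - 10 L^{2}$)
$\frac{49677 - 30021}{w{\left(94,-43 \right)} + 7737} = \frac{49677 - 30021}{\left(- \frac{10}{3} - 10 \cdot 94^{2}\right) + 7737} = \frac{19656}{\left(- \frac{10}{3} - 88360\right) + 7737} = \frac{19656}{- \frac{265090}{3} + 7737} = \frac{19656}{- \frac{241879}{3}} = 19656 \left(- \frac{3}{241879}\right) = - \frac{58968}{241879}$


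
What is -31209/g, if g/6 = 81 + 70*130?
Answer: -10403/18362 ≈ -0.56655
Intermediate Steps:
g = 55086 (g = 6*(81 + 70*130) = 6*(81 + 9100) = 6*9181 = 55086)
-31209/g = -31209/55086 = -31209*1/55086 = -10403/18362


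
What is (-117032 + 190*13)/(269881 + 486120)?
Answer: -114562/756001 ≈ -0.15154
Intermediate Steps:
(-117032 + 190*13)/(269881 + 486120) = (-117032 + 2470)/756001 = -114562*1/756001 = -114562/756001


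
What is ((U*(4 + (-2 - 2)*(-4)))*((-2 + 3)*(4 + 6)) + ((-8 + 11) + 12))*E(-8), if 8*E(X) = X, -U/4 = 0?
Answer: -15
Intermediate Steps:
U = 0 (U = -4*0 = 0)
E(X) = X/8
((U*(4 + (-2 - 2)*(-4)))*((-2 + 3)*(4 + 6)) + ((-8 + 11) + 12))*E(-8) = ((0*(4 + (-2 - 2)*(-4)))*((-2 + 3)*(4 + 6)) + ((-8 + 11) + 12))*((1/8)*(-8)) = ((0*(4 - 4*(-4)))*(1*10) + (3 + 12))*(-1) = ((0*(4 + 16))*10 + 15)*(-1) = ((0*20)*10 + 15)*(-1) = (0*10 + 15)*(-1) = (0 + 15)*(-1) = 15*(-1) = -15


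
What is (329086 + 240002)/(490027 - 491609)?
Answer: -284544/791 ≈ -359.73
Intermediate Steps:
(329086 + 240002)/(490027 - 491609) = 569088/(-1582) = 569088*(-1/1582) = -284544/791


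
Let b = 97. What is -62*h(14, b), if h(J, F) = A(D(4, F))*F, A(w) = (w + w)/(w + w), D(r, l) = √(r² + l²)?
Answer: -6014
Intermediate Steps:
D(r, l) = √(l² + r²)
A(w) = 1 (A(w) = (2*w)/((2*w)) = (2*w)*(1/(2*w)) = 1)
h(J, F) = F (h(J, F) = 1*F = F)
-62*h(14, b) = -62*97 = -6014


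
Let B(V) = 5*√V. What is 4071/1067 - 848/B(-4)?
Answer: 4071/1067 + 424*I/5 ≈ 3.8154 + 84.8*I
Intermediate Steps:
4071/1067 - 848/B(-4) = 4071/1067 - 848*(-I/10) = 4071/1067 - (-424)*I/5 = 4071/1067 + 424*I/5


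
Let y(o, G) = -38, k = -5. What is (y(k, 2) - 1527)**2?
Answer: 2449225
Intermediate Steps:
(y(k, 2) - 1527)**2 = (-38 - 1527)**2 = (-1565)**2 = 2449225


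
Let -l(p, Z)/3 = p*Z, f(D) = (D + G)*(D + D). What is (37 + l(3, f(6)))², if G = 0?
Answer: 373321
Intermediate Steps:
f(D) = 2*D² (f(D) = (D + 0)*(D + D) = D*(2*D) = 2*D²)
l(p, Z) = -3*Z*p (l(p, Z) = -3*p*Z = -3*Z*p)
(37 + l(3, f(6)))² = (37 - 3*2*6²*3)² = (37 - 3*2*36*3)² = (37 - 3*72*3)² = (37 - 648)² = (-611)² = 373321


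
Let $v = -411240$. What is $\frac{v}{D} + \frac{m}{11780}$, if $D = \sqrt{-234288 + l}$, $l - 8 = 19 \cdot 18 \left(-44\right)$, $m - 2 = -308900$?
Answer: $- \frac{154449}{5890} + \frac{102810 i \sqrt{15583}}{15583} \approx -26.222 + 823.59 i$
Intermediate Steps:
$m = -308898$ ($m = 2 - 308900 = -308898$)
$l = -15040$ ($l = 8 + 19 \cdot 18 \left(-44\right) = 8 + 342 \left(-44\right) = 8 - 15048 = -15040$)
$D = 4 i \sqrt{15583}$ ($D = \sqrt{-234288 - 15040} = \sqrt{-249328} = 4 i \sqrt{15583} \approx 499.33 i$)
$\frac{v}{D} + \frac{m}{11780} = - \frac{411240}{4 i \sqrt{15583}} - \frac{308898}{11780} = - 411240 \left(- \frac{i \sqrt{15583}}{62332}\right) - \frac{154449}{5890} = \frac{102810 i \sqrt{15583}}{15583} - \frac{154449}{5890} = - \frac{154449}{5890} + \frac{102810 i \sqrt{15583}}{15583}$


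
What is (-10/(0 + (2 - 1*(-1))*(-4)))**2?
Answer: 25/36 ≈ 0.69444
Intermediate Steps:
(-10/(0 + (2 - 1*(-1))*(-4)))**2 = (-10/(0 + (2 + 1)*(-4)))**2 = (-10/(0 + 3*(-4)))**2 = (-10/(0 - 12))**2 = (-10/(-12))**2 = (-10*(-1/12))**2 = (5/6)**2 = 25/36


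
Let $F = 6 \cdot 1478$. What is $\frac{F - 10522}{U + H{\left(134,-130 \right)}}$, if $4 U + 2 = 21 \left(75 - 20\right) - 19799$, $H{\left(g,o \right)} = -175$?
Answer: $\frac{3308}{9673} \approx 0.34198$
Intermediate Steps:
$F = 8868$
$U = - \frac{9323}{2}$ ($U = - \frac{1}{2} + \frac{21 \left(75 - 20\right) - 19799}{4} = - \frac{1}{2} + \frac{21 \cdot 55 - 19799}{4} = - \frac{1}{2} + \frac{1155 - 19799}{4} = - \frac{1}{2} + \frac{1}{4} \left(-18644\right) = - \frac{1}{2} - 4661 = - \frac{9323}{2} \approx -4661.5$)
$\frac{F - 10522}{U + H{\left(134,-130 \right)}} = \frac{8868 - 10522}{- \frac{9323}{2} - 175} = - \frac{1654}{- \frac{9673}{2}} = \left(-1654\right) \left(- \frac{2}{9673}\right) = \frac{3308}{9673}$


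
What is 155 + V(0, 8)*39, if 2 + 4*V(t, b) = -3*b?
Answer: -197/2 ≈ -98.500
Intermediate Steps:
V(t, b) = -½ - 3*b/4 (V(t, b) = -½ + (-3*b)/4 = -½ - 3*b/4)
155 + V(0, 8)*39 = 155 + (-½ - ¾*8)*39 = 155 + (-½ - 6)*39 = 155 - 13/2*39 = 155 - 507/2 = -197/2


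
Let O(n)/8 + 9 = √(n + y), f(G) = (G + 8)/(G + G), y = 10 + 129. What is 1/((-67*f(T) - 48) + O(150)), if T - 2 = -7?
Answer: 10/361 ≈ 0.027701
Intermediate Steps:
T = -5 (T = 2 - 7 = -5)
y = 139
f(G) = (8 + G)/(2*G) (f(G) = (8 + G)/((2*G)) = (8 + G)*(1/(2*G)) = (8 + G)/(2*G))
O(n) = -72 + 8*√(139 + n) (O(n) = -72 + 8*√(n + 139) = -72 + 8*√(139 + n))
1/((-67*f(T) - 48) + O(150)) = 1/((-67*(8 - 5)/(2*(-5)) - 48) + (-72 + 8*√(139 + 150))) = 1/((-67*(-1)*3/(2*5) - 48) + (-72 + 8*√289)) = 1/((-67*(-3/10) - 48) + (-72 + 8*17)) = 1/((201/10 - 48) + (-72 + 136)) = 1/(-279/10 + 64) = 1/(361/10) = 10/361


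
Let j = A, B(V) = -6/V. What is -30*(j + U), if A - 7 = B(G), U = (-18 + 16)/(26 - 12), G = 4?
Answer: -1125/7 ≈ -160.71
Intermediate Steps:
U = -⅐ (U = -2/14 = -2*1/14 = -⅐ ≈ -0.14286)
A = 11/2 (A = 7 - 6/4 = 7 - 6*¼ = 7 - 3/2 = 11/2 ≈ 5.5000)
j = 11/2 ≈ 5.5000
-30*(j + U) = -30*(11/2 - ⅐) = -30*75/14 = -1125/7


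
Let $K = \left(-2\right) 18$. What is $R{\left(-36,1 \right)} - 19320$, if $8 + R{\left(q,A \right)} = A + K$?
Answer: $-19363$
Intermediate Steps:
$K = -36$
$R{\left(q,A \right)} = -44 + A$ ($R{\left(q,A \right)} = -8 + \left(A - 36\right) = -8 + \left(-36 + A\right) = -44 + A$)
$R{\left(-36,1 \right)} - 19320 = \left(-44 + 1\right) - 19320 = -43 - 19320 = -19363$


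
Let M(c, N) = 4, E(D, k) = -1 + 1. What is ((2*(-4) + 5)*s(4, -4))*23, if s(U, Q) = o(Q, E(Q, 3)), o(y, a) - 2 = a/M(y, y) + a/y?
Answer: -138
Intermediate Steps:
E(D, k) = 0
o(y, a) = 2 + a/4 + a/y (o(y, a) = 2 + (a/4 + a/y) = 2 + a/4 + a/y)
s(U, Q) = 2 (s(U, Q) = 2 + (1/4)*0 + 0/Q = 2 + 0 + 0 = 2)
((2*(-4) + 5)*s(4, -4))*23 = ((2*(-4) + 5)*2)*23 = ((-8 + 5)*2)*23 = -3*2*23 = -6*23 = -138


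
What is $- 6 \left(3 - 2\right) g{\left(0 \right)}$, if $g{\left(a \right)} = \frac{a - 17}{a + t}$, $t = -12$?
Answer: $- \frac{17}{2} \approx -8.5$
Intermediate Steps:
$g{\left(a \right)} = \frac{-17 + a}{-12 + a}$ ($g{\left(a \right)} = \frac{a - 17}{a - 12} = \frac{-17 + a}{-12 + a}$)
$- 6 \left(3 - 2\right) g{\left(0 \right)} = - 6 \left(3 - 2\right) \frac{-17 + 0}{-12 + 0} = \left(-6\right) 1 \frac{1}{-12} \left(-17\right) = - 6 \left(\left(- \frac{1}{12}\right) \left(-17\right)\right) = \left(-6\right) \frac{17}{12} = - \frac{17}{2}$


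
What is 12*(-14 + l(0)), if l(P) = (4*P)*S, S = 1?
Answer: -168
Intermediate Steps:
l(P) = 4*P (l(P) = (4*P)*1 = 4*P)
12*(-14 + l(0)) = 12*(-14 + 4*0) = 12*(-14 + 0) = 12*(-14) = -168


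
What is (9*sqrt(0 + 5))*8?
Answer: 72*sqrt(5) ≈ 161.00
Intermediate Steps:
(9*sqrt(0 + 5))*8 = (9*sqrt(5))*8 = 72*sqrt(5)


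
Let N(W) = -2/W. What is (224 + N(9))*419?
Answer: 843866/9 ≈ 93763.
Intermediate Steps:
(224 + N(9))*419 = (224 - 2/9)*419 = (2014/9)*419 = 843866/9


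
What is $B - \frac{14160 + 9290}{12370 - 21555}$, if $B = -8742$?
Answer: $- \frac{16054364}{1837} \approx -8739.5$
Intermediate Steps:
$B - \frac{14160 + 9290}{12370 - 21555} = -8742 - \frac{14160 + 9290}{12370 - 21555} = -8742 - \frac{23450}{-9185} = -8742 - 23450 \left(- \frac{1}{9185}\right) = -8742 - - \frac{4690}{1837} = -8742 + \frac{4690}{1837} = - \frac{16054364}{1837}$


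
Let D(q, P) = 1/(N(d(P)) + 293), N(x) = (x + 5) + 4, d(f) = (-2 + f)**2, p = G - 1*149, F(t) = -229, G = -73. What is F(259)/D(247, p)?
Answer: -11559462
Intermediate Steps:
p = -222 (p = -73 - 1*149 = -73 - 149 = -222)
N(x) = 9 + x (N(x) = (5 + x) + 4 = 9 + x)
D(q, P) = 1/(302 + (-2 + P)**2) (D(q, P) = 1/((9 + (-2 + P)**2) + 293) = 1/(302 + (-2 + P)**2))
F(259)/D(247, p) = -(69158 + 229*(-2 - 222)**2) = -229/(1/(302 + (-224)**2)) = -229/(1/(302 + 50176)) = -229/(1/50478) = -229/1/50478 = -229*50478 = -11559462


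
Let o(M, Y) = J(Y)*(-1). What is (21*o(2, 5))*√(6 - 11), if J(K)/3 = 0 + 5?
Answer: -315*I*√5 ≈ -704.36*I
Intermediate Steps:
J(K) = 15 (J(K) = 3*(0 + 5) = 3*5 = 15)
o(M, Y) = -15 (o(M, Y) = 15*(-1) = -15)
(21*o(2, 5))*√(6 - 11) = (21*(-15))*√(6 - 11) = -315*I*√5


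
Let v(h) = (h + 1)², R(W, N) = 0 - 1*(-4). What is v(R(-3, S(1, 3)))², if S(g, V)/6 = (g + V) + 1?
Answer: 625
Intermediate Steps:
S(g, V) = 6 + 6*V + 6*g (S(g, V) = 6*((g + V) + 1) = 6*((V + g) + 1) = 6*(1 + V + g) = 6 + 6*V + 6*g)
R(W, N) = 4 (R(W, N) = 0 + 4 = 4)
v(h) = (1 + h)²
v(R(-3, S(1, 3)))² = ((1 + 4)²)² = (5²)² = 25² = 625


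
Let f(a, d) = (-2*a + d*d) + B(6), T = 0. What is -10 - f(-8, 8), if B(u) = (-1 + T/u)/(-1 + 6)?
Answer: -449/5 ≈ -89.800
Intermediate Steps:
B(u) = -1/5 (B(u) = (-1 + 0/u)/(-1 + 6) = (-1 + 0)/5 = -1*1/5 = -1/5)
f(a, d) = -1/5 + d**2 - 2*a (f(a, d) = (-2*a + d*d) - 1/5 = (-2*a + d**2) - 1/5 = (d**2 - 2*a) - 1/5 = -1/5 + d**2 - 2*a)
-10 - f(-8, 8) = -10 - (-1/5 + 8**2 - 2*(-8)) = -10 - (-1/5 + 64 + 16) = -10 - 1*399/5 = -10 - 399/5 = -449/5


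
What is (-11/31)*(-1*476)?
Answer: 5236/31 ≈ 168.90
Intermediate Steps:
(-11/31)*(-1*476) = -11*1/31*(-476) = -11/31*(-476) = 5236/31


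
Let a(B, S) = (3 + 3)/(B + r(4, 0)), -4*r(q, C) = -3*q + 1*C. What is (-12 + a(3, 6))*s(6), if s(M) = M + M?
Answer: -132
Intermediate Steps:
s(M) = 2*M
r(q, C) = -C/4 + 3*q/4 (r(q, C) = -(-3*q + 1*C)/4 = -(-3*q + C)/4 = -(C - 3*q)/4 = -C/4 + 3*q/4)
a(B, S) = 6/(3 + B) (a(B, S) = (3 + 3)/(B + (-¼*0 + (¾)*4)) = 6/(B + (0 + 3)) = 6/(B + 3) = 6/(3 + B))
(-12 + a(3, 6))*s(6) = (-12 + 6/(3 + 3))*(2*6) = (-12 + 6/6)*12 = (-12 + 6*(⅙))*12 = (-12 + 1)*12 = -11*12 = -132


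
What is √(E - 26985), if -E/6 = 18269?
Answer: I*√136599 ≈ 369.59*I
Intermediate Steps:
E = -109614 (E = -6*18269 = -109614)
√(E - 26985) = √(-109614 - 26985) = √(-136599) = I*√136599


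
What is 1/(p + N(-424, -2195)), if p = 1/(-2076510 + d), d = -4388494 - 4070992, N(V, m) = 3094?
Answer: 10535996/32598371623 ≈ 0.00032321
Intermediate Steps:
d = -8459486
p = -1/10535996 (p = 1/(-2076510 - 8459486) = 1/(-10535996) = -1/10535996 ≈ -9.4913e-8)
1/(p + N(-424, -2195)) = 1/(-1/10535996 + 3094) = 1/(32598371623/10535996) = 10535996/32598371623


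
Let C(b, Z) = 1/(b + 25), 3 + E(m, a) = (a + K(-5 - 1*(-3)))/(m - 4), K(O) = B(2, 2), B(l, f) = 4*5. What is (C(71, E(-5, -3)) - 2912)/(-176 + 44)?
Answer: 279551/12672 ≈ 22.061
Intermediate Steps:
B(l, f) = 20
K(O) = 20
E(m, a) = -3 + (20 + a)/(-4 + m) (E(m, a) = -3 + (a + 20)/(m - 4) = -3 + (20 + a)/(-4 + m))
C(b, Z) = 1/(25 + b)
(C(71, E(-5, -3)) - 2912)/(-176 + 44) = (1/(25 + 71) - 2912)/(-176 + 44) = (1/96 - 2912)/(-132) = (1/96 - 2912)*(-1/132) = -279551/96*(-1/132) = 279551/12672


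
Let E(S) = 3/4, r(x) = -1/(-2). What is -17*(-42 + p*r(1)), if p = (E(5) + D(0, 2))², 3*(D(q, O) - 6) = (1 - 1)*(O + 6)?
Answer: 10455/32 ≈ 326.72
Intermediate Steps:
D(q, O) = 6 (D(q, O) = 6 + ((1 - 1)*(O + 6))/3 = 6 + (0*(6 + O))/3 = 6 + (⅓)*0 = 6 + 0 = 6)
r(x) = ½ (r(x) = -1*(-½) = ½)
E(S) = ¾ (E(S) = 3*(¼) = ¾)
p = 729/16 (p = (¾ + 6)² = (27/4)² = 729/16 ≈ 45.563)
-17*(-42 + p*r(1)) = -17*(-42 + (729/16)*(½)) = -17*(-42 + 729/32) = -17*(-615/32) = 10455/32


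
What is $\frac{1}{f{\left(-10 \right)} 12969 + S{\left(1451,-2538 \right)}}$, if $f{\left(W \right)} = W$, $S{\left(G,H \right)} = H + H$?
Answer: $- \frac{1}{134766} \approx -7.4203 \cdot 10^{-6}$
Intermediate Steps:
$S{\left(G,H \right)} = 2 H$
$\frac{1}{f{\left(-10 \right)} 12969 + S{\left(1451,-2538 \right)}} = \frac{1}{\left(-10\right) 12969 + 2 \left(-2538\right)} = \frac{1}{-129690 - 5076} = \frac{1}{-134766} = - \frac{1}{134766}$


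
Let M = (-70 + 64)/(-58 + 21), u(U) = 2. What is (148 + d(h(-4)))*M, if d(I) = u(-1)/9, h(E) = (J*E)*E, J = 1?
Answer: 2668/111 ≈ 24.036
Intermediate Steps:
h(E) = E**2 (h(E) = (1*E)*E = E*E = E**2)
M = 6/37 (M = -6/(-37) = -6*(-1/37) = 6/37 ≈ 0.16216)
d(I) = 2/9
(148 + d(h(-4)))*M = (148 + 2/9)*(6/37) = (1334/9)*(6/37) = 2668/111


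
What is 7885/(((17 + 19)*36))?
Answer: 7885/1296 ≈ 6.0841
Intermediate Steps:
7885/(((17 + 19)*36)) = 7885/((36*36)) = 7885/1296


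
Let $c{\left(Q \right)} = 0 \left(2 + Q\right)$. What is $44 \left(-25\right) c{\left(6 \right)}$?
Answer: $0$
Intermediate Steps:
$c{\left(Q \right)} = 0$
$44 \left(-25\right) c{\left(6 \right)} = 44 \left(-25\right) 0 = \left(-1100\right) 0 = 0$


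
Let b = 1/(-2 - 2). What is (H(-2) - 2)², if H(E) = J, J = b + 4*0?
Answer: 81/16 ≈ 5.0625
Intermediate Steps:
b = -¼ (b = 1/(-4) = -¼ ≈ -0.25000)
J = -¼ (J = -¼ + 4*0 = -¼ + 0 = -¼ ≈ -0.25000)
H(E) = -¼
(H(-2) - 2)² = (-¼ - 2)² = (-9/4)² = 81/16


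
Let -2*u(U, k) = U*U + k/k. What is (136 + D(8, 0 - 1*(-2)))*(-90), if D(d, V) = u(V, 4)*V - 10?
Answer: -10890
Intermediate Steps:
u(U, k) = -½ - U²/2 (u(U, k) = -(U*U + k/k)/2 = -(U² + 1)/2 = -(1 + U²)/2 = -½ - U²/2)
D(d, V) = -10 + V*(-½ - V²/2) (D(d, V) = (-½ - V²/2)*V - 10 = V*(-½ - V²/2) - 10 = -10 + V*(-½ - V²/2))
(136 + D(8, 0 - 1*(-2)))*(-90) = (136 + (-10 - (0 - 1*(-2))/2 - (0 - 1*(-2))³/2))*(-90) = (136 + (-10 - (0 + 2)/2 - (0 + 2)³/2))*(-90) = (136 + (-10 - ½*2 - ½*2³))*(-90) = (136 + (-10 - 1 - ½*8))*(-90) = (136 + (-10 - 1 - 4))*(-90) = (136 - 15)*(-90) = 121*(-90) = -10890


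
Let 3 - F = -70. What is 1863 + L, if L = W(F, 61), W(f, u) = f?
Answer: 1936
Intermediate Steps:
F = 73 (F = 3 - 1*(-70) = 3 + 70 = 73)
L = 73
1863 + L = 1863 + 73 = 1936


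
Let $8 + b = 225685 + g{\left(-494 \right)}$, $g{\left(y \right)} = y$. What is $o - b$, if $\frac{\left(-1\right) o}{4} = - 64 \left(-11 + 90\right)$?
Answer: $-204959$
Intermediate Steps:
$o = 20224$ ($o = - 4 \left(- 64 \left(-11 + 90\right)\right) = - 4 \left(\left(-64\right) 79\right) = \left(-4\right) \left(-5056\right) = 20224$)
$b = 225183$ ($b = -8 + \left(225685 - 494\right) = -8 + 225191 = 225183$)
$o - b = 20224 - 225183 = -204959$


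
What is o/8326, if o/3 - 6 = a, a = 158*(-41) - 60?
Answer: -426/181 ≈ -2.3536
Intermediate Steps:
a = -6538 (a = -6478 - 60 = -6538)
o = -19596 (o = 18 + 3*(-6538) = 18 - 19614 = -19596)
o/8326 = -19596/8326 = -19596*1/8326 = -426/181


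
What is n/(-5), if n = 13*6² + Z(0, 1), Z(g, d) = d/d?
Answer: -469/5 ≈ -93.800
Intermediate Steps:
Z(g, d) = 1
n = 469 (n = 13*6² + 1 = 13*36 + 1 = 468 + 1 = 469)
n/(-5) = 469/(-5) = 469*(-⅕) = -469/5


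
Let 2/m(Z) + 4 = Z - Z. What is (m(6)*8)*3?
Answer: -12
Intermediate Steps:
m(Z) = -½ (m(Z) = 2/(-4 + (Z - Z)) = 2/(-4 + 0) = 2/(-4) = 2*(-¼) = -½)
(m(6)*8)*3 = -½*8*3 = -4*3 = -12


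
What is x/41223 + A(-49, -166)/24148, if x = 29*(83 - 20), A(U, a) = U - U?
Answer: 87/1963 ≈ 0.044320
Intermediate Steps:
A(U, a) = 0
x = 1827 (x = 29*63 = 1827)
x/41223 + A(-49, -166)/24148 = 1827/41223 + 0/24148 = 1827*(1/41223) + 0*(1/24148) = 87/1963 + 0 = 87/1963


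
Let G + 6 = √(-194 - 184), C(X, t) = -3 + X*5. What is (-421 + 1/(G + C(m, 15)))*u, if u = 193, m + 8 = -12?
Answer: -996101564/12259 - 579*I*√42/12259 ≈ -81255.0 - 0.30609*I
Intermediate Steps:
m = -20 (m = -8 - 12 = -20)
C(X, t) = -3 + 5*X
G = -6 + 3*I*√42 (G = -6 + √(-194 - 184) = -6 + √(-378) = -6 + 3*I*√42 ≈ -6.0 + 19.442*I)
(-421 + 1/(G + C(m, 15)))*u = (-421 + 1/((-6 + 3*I*√42) + (-3 + 5*(-20))))*193 = (-421 + 1/((-6 + 3*I*√42) + (-3 - 100)))*193 = (-421 + 1/((-6 + 3*I*√42) - 103))*193 = (-421 + 1/(-109 + 3*I*√42))*193 = -81253 + 193/(-109 + 3*I*√42)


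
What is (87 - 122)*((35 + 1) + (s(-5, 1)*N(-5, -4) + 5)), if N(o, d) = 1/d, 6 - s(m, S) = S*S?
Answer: -5565/4 ≈ -1391.3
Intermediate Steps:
s(m, S) = 6 - S**2 (s(m, S) = 6 - S*S = 6 - S**2)
(87 - 122)*((35 + 1) + (s(-5, 1)*N(-5, -4) + 5)) = (87 - 122)*((35 + 1) + ((6 - 1*1**2)/(-4) + 5)) = -35*(36 + ((6 - 1*1)*(-1/4) + 5)) = -35*(36 + ((6 - 1)*(-1/4) + 5)) = -35*(36 + (5*(-1/4) + 5)) = -35*(36 + (-5/4 + 5)) = -35*(36 + 15/4) = -35*159/4 = -5565/4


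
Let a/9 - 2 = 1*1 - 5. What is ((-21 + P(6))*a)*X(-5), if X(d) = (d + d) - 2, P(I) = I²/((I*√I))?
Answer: -4536 + 216*√6 ≈ -4006.9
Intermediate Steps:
P(I) = √I (P(I) = I²/(I^(3/2)) = I²/I^(3/2) = √I)
X(d) = -2 + 2*d (X(d) = 2*d - 2 = -2 + 2*d)
a = -18 (a = 18 + 9*(1*1 - 5) = 18 + 9*(1 - 5) = 18 + 9*(-4) = 18 - 36 = -18)
((-21 + P(6))*a)*X(-5) = ((-21 + √6)*(-18))*(-2 + 2*(-5)) = (378 - 18*√6)*(-2 - 10) = (378 - 18*√6)*(-12) = -4536 + 216*√6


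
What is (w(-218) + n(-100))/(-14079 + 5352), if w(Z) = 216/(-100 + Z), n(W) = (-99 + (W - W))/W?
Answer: -549/15417700 ≈ -3.5608e-5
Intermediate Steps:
n(W) = -99/W (n(W) = (-99 + 0)/W = -99/W)
(w(-218) + n(-100))/(-14079 + 5352) = (216/(-100 - 218) - 99/(-100))/(-14079 + 5352) = (216/(-318) - 99*(-1/100))/(-8727) = (216*(-1/318) + 99/100)*(-1/8727) = (-36/53 + 99/100)*(-1/8727) = (1647/5300)*(-1/8727) = -549/15417700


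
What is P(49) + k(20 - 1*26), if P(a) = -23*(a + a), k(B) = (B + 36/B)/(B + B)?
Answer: -2253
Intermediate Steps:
k(B) = (B + 36/B)/(2*B) (k(B) = (B + 36/B)/((2*B)) = (B + 36/B)*(1/(2*B)) = (B + 36/B)/(2*B))
P(a) = -46*a
P(49) + k(20 - 1*26) = -46*49 + (½ + 18/(20 - 1*26)²) = -2254 + (½ + 18/(20 - 26)²) = -2254 + (½ + 18/(-6)²) = -2254 + (½ + 18*(1/36)) = -2254 + (½ + ½) = -2254 + 1 = -2253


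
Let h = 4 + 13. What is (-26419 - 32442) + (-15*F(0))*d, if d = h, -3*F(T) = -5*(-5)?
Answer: -56736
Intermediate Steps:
F(T) = -25/3 (F(T) = -(-5)*(-5)/3 = -1/3*25 = -25/3)
h = 17
d = 17
(-26419 - 32442) + (-15*F(0))*d = (-26419 - 32442) - 15*(-25/3)*17 = -58861 + 125*17 = -58861 + 2125 = -56736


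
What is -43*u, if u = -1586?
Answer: 68198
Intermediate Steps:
-43*u = -43*(-1586) = 68198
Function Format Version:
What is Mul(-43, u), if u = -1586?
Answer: 68198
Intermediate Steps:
Mul(-43, u) = Mul(-43, -1586) = 68198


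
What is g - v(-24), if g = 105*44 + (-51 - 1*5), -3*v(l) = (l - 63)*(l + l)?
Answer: 5956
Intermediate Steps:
v(l) = -2*l*(-63 + l)/3 (v(l) = -(l - 63)*(l + l)/3 = -(-63 + l)*2*l/3 = -2*l*(-63 + l)/3)
g = 4564 (g = 4620 + (-51 - 5) = 4620 - 56 = 4564)
g - v(-24) = 4564 - 2*(-24)*(63 - 1*(-24))/3 = 4564 - 2*(-24)*(63 + 24)/3 = 4564 - 2*(-24)*87/3 = 4564 - 1*(-1392) = 4564 + 1392 = 5956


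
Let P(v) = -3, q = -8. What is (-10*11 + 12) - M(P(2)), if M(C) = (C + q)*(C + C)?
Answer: -164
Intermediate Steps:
M(C) = 2*C*(-8 + C) (M(C) = (C - 8)*(C + C) = (-8 + C)*(2*C) = 2*C*(-8 + C))
(-10*11 + 12) - M(P(2)) = (-10*11 + 12) - 2*(-3)*(-8 - 3) = (-110 + 12) - 2*(-3)*(-11) = -98 - 1*66 = -98 - 66 = -164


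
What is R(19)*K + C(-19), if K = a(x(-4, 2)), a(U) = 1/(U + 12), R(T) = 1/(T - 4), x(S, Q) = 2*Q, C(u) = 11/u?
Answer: -2621/4560 ≈ -0.57478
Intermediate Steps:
R(T) = 1/(-4 + T)
a(U) = 1/(12 + U)
K = 1/16 (K = 1/(12 + 2*2) = 1/(12 + 4) = 1/16 ≈ 0.062500)
R(19)*K + C(-19) = (1/16)/(-4 + 19) + 11/(-19) = (1/16)/15 + 11*(-1/19) = (1/15)*(1/16) - 11/19 = 1/240 - 11/19 = -2621/4560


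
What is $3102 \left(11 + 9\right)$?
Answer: $62040$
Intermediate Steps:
$3102 \left(11 + 9\right) = 3102 \cdot 20 = 62040$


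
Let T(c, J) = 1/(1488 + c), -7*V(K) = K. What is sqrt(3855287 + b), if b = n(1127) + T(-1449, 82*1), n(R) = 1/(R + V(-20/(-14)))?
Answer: sqrt(17875929009552807531)/2153307 ≈ 1963.5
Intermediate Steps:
V(K) = -K/7
n(R) = 1/(-10/49 + R) (n(R) = 1/(R - (-20)/(7*(-14))) = 1/(R - (-20)*(-1)/(7*14)) = 1/(R - 1/7*10/7) = 1/(R - 10/49) = 1/(-10/49 + R))
b = 57124/2153307 (b = 49/(-10 + 49*1127) + 1/(1488 - 1449) = 49/(-10 + 55223) + 1/39 = 49/55213 + 1/39 = 57124/2153307 ≈ 0.026529)
sqrt(3855287 + b) = sqrt(3855287 + 57124/2153307) = sqrt(8301616541233/2153307) = sqrt(17875929009552807531)/2153307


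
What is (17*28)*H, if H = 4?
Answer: 1904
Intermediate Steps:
(17*28)*H = (17*28)*4 = 476*4 = 1904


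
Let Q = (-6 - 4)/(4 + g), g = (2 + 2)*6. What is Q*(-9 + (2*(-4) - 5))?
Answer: 55/7 ≈ 7.8571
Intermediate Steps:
g = 24 (g = 4*6 = 24)
Q = -5/14 (Q = (-6 - 4)/(4 + 24) = -10/28 = -10*1/28 = -5/14 ≈ -0.35714)
Q*(-9 + (2*(-4) - 5)) = -5*(-9 + (2*(-4) - 5))/14 = -5*(-9 + (-8 - 5))/14 = -5*(-9 - 13)/14 = -5/14*(-22) = 55/7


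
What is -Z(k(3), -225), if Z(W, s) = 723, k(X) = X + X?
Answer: -723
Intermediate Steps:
k(X) = 2*X
-Z(k(3), -225) = -1*723 = -723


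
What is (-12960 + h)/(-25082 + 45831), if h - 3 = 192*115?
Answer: 9123/20749 ≈ 0.43968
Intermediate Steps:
h = 22083 (h = 3 + 192*115 = 3 + 22080 = 22083)
(-12960 + h)/(-25082 + 45831) = (-12960 + 22083)/(-25082 + 45831) = 9123/20749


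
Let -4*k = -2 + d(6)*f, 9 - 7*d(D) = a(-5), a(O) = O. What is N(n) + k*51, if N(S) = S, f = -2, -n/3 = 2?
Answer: 141/2 ≈ 70.500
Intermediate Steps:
n = -6 (n = -3*2 = -6)
d(D) = 2 (d(D) = 9/7 - ⅐*(-5) = 9/7 + 5/7 = 2)
k = 3/2 (k = -(-2 + 2*(-2))/4 = -(-2 - 4)/4 = -¼*(-6) = 3/2 ≈ 1.5000)
N(n) + k*51 = -6 + (3/2)*51 = -6 + 153/2 = 141/2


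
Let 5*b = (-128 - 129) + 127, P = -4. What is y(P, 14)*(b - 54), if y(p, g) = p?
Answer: 320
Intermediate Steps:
b = -26 (b = ((-128 - 129) + 127)/5 = (-257 + 127)/5 = (⅕)*(-130) = -26)
y(P, 14)*(b - 54) = -4*(-26 - 54) = -4*(-80) = 320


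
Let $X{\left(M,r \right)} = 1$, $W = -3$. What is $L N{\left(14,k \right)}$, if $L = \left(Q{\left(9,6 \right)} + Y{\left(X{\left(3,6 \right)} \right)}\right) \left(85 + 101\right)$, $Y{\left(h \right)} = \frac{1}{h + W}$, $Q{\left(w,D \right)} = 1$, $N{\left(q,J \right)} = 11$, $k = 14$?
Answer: $1023$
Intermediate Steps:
$Y{\left(h \right)} = \frac{1}{-3 + h}$ ($Y{\left(h \right)} = \frac{1}{h - 3} = \frac{1}{-3 + h}$)
$L = 93$ ($L = \left(1 + \frac{1}{-3 + 1}\right) \left(85 + 101\right) = \left(1 + \frac{1}{-2}\right) 186 = \left(1 - \frac{1}{2}\right) 186 = \frac{1}{2} \cdot 186 = 93$)
$L N{\left(14,k \right)} = 93 \cdot 11 = 1023$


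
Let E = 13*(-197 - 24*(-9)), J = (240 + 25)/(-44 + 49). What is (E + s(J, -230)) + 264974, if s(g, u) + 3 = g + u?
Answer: 265041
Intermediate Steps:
J = 53 (J = 265/5 = 265*(⅕) = 53)
s(g, u) = -3 + g + u (s(g, u) = -3 + (g + u) = -3 + g + u)
E = 247 (E = 13*(-197 + 216) = 13*19 = 247)
(E + s(J, -230)) + 264974 = (247 + (-3 + 53 - 230)) + 264974 = (247 - 180) + 264974 = 67 + 264974 = 265041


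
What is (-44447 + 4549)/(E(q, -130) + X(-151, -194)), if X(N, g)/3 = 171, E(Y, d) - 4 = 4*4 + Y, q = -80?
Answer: -39898/453 ≈ -88.075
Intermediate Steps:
E(Y, d) = 20 + Y (E(Y, d) = 4 + (4*4 + Y) = 4 + (16 + Y) = 20 + Y)
X(N, g) = 513 (X(N, g) = 3*171 = 513)
(-44447 + 4549)/(E(q, -130) + X(-151, -194)) = (-44447 + 4549)/((20 - 80) + 513) = -39898/(-60 + 513) = -39898/453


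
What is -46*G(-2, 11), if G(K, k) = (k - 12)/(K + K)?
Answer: -23/2 ≈ -11.500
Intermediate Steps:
G(K, k) = (-12 + k)/(2*K) (G(K, k) = (-12 + k)/((2*K)) = (-12 + k)*(1/(2*K)) = (-12 + k)/(2*K))
-46*G(-2, 11) = -23*(-12 + 11)/(-2) = -23*(-1)*(-1)/2 = -46*¼ = -23/2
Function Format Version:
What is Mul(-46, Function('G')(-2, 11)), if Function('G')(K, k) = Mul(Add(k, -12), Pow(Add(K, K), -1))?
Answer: Rational(-23, 2) ≈ -11.500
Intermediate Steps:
Function('G')(K, k) = Mul(Rational(1, 2), Pow(K, -1), Add(-12, k)) (Function('G')(K, k) = Mul(Add(-12, k), Pow(Mul(2, K), -1)) = Mul(Add(-12, k), Mul(Rational(1, 2), Pow(K, -1))) = Mul(Rational(1, 2), Pow(K, -1), Add(-12, k)))
Mul(-46, Function('G')(-2, 11)) = Mul(-46, Mul(Rational(1, 2), Pow(-2, -1), Add(-12, 11))) = Mul(-46, Mul(Rational(1, 2), Rational(-1, 2), -1)) = Mul(-46, Rational(1, 4)) = Rational(-23, 2)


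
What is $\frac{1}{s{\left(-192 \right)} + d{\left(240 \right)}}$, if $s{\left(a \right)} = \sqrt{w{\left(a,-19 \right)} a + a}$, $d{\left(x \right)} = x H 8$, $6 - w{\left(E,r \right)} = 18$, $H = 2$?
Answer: $\frac{20}{76789} - \frac{\sqrt{33}}{1842936} \approx 0.00025734$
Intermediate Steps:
$w{\left(E,r \right)} = -12$ ($w{\left(E,r \right)} = 6 - 18 = -12$)
$d{\left(x \right)} = 16 x$ ($d{\left(x \right)} = x 2 \cdot 8 = 2 x 8 = 16 x$)
$s{\left(a \right)} = \sqrt{11} \sqrt{- a}$ ($s{\left(a \right)} = \sqrt{- 12 a + a} = \sqrt{- 11 a} = \sqrt{11} \sqrt{- a}$)
$\frac{1}{s{\left(-192 \right)} + d{\left(240 \right)}} = \frac{1}{\sqrt{11} \sqrt{\left(-1\right) \left(-192\right)} + 16 \cdot 240} = \frac{1}{\sqrt{11} \sqrt{192} + 3840} = \frac{1}{\sqrt{11} \cdot 8 \sqrt{3} + 3840} = \frac{1}{8 \sqrt{33} + 3840} = \frac{1}{3840 + 8 \sqrt{33}}$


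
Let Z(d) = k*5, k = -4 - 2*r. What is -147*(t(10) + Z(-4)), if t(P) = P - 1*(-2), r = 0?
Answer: 1176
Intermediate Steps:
k = -4 (k = -4 - 2*0 = -4 + 0 = -4)
Z(d) = -20 (Z(d) = -4*5 = -20)
t(P) = 2 + P (t(P) = P + 2 = 2 + P)
-147*(t(10) + Z(-4)) = -147*((2 + 10) - 20) = -147*(12 - 20) = -147*(-8) = 1176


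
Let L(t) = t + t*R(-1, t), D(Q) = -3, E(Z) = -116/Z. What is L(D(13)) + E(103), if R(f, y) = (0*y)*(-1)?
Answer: -425/103 ≈ -4.1262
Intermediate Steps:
R(f, y) = 0 (R(f, y) = 0*(-1) = 0)
L(t) = t (L(t) = t + t*0 = t + 0 = t)
L(D(13)) + E(103) = -3 - 116/103 = -425/103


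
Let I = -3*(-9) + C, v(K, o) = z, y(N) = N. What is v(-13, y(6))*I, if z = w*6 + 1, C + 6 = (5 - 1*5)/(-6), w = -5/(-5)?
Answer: 147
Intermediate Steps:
w = 1 (w = -5*(-1/5) = 1)
C = -6 (C = -6 + (5 - 1*5)/(-6) = -6 + (5 - 5)*(-1/6) = -6 + 0*(-1/6) = -6 + 0 = -6)
z = 7 (z = 1*6 + 1 = 6 + 1 = 7)
v(K, o) = 7
I = 21 (I = -3*(-9) - 6 = 27 - 6 = 21)
v(-13, y(6))*I = 7*21 = 147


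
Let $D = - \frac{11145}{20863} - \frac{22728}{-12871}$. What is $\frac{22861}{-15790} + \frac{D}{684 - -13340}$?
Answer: $- \frac{43042732571340181}{29731244320170040} \approx -1.4477$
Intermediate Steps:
$D = \frac{330726969}{268527673}$ ($D = \left(-11145\right) \frac{1}{20863} - - \frac{22728}{12871} = - \frac{11145}{20863} + \frac{22728}{12871} = \frac{330726969}{268527673} \approx 1.2316$)
$\frac{22861}{-15790} + \frac{D}{684 - -13340} = \frac{22861}{-15790} + \frac{330726969}{268527673 \left(684 - -13340\right)} = 22861 \left(- \frac{1}{15790}\right) + \frac{330726969}{268527673 \left(684 + 13340\right)} = - \frac{22861}{15790} + \frac{330726969}{268527673 \cdot 14024} = - \frac{22861}{15790} + \frac{330726969}{268527673} \cdot \frac{1}{14024} = - \frac{22861}{15790} + \frac{330726969}{3765832086152} = - \frac{43042732571340181}{29731244320170040}$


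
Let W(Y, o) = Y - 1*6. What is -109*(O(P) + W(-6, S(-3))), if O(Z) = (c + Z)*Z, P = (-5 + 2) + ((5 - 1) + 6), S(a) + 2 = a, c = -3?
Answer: -1744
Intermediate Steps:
S(a) = -2 + a
W(Y, o) = -6 + Y (W(Y, o) = Y - 6 = -6 + Y)
P = 7 (P = -3 + (4 + 6) = -3 + 10 = 7)
O(Z) = Z*(-3 + Z) (O(Z) = (-3 + Z)*Z = Z*(-3 + Z))
-109*(O(P) + W(-6, S(-3))) = -109*(7*(-3 + 7) + (-6 - 6)) = -109*(7*4 - 12) = -109*(28 - 12) = -109*16 = -1744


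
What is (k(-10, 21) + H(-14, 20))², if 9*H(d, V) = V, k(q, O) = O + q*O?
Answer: 2825761/81 ≈ 34886.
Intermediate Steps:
k(q, O) = O + O*q
H(d, V) = V/9
(k(-10, 21) + H(-14, 20))² = (21*(1 - 10) + (⅑)*20)² = (21*(-9) + 20/9)² = (-189 + 20/9)² = (-1681/9)² = 2825761/81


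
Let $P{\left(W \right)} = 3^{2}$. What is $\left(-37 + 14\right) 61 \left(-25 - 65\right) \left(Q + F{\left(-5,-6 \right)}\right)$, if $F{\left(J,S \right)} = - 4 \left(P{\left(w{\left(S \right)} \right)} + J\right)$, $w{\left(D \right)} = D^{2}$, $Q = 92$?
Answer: $9596520$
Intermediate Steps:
$P{\left(W \right)} = 9$
$F{\left(J,S \right)} = -36 - 4 J$ ($F{\left(J,S \right)} = - 4 \left(9 + J\right) = -36 - 4 J$)
$\left(-37 + 14\right) 61 \left(-25 - 65\right) \left(Q + F{\left(-5,-6 \right)}\right) = \left(-37 + 14\right) 61 \left(-25 - 65\right) \left(92 - 16\right) = \left(-23\right) 61 \left(- 90 \left(92 + \left(-36 + 20\right)\right)\right) = - 1403 \left(- 90 \left(92 - 16\right)\right) = - 1403 \left(\left(-90\right) 76\right) = \left(-1403\right) \left(-6840\right) = 9596520$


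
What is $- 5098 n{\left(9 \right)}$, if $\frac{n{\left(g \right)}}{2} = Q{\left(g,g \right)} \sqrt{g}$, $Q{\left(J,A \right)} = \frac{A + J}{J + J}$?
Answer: $-30588$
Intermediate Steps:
$Q{\left(J,A \right)} = \frac{A + J}{2 J}$
$n{\left(g \right)} = 2 \sqrt{g}$ ($n{\left(g \right)} = 2 \frac{g + g}{2 g} \sqrt{g} = 2 \frac{2 g}{2 g} \sqrt{g} = 2 \cdot 1 \sqrt{g} = 2 \sqrt{g}$)
$- 5098 n{\left(9 \right)} = - 5098 \cdot 2 \sqrt{9} = - 5098 \cdot 2 \cdot 3 = \left(-5098\right) 6 = -30588$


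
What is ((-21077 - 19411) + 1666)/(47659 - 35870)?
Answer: -38822/11789 ≈ -3.2931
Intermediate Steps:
((-21077 - 19411) + 1666)/(47659 - 35870) = (-40488 + 1666)/11789 = -38822*1/11789 = -38822/11789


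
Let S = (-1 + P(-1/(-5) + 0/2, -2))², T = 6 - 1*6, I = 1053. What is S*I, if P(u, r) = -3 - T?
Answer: 16848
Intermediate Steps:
T = 0 (T = 6 - 6 = 0)
P(u, r) = -3 (P(u, r) = -3 - 1*0 = -3 + 0 = -3)
S = 16 (S = (-1 - 3)² = (-4)² = 16)
S*I = 16*1053 = 16848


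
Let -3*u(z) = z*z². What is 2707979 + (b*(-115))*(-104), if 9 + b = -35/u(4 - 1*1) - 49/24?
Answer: 23601886/9 ≈ 2.6224e+6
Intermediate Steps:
u(z) = -z³/3 (u(z) = -z*z²/3 = -z³/3)
b = -515/72 (b = -9 + (-35*(-3/(4 - 1*1)³) - 49/24) = -9 + (-35*(-3/(4 - 1)³) - 49*1/24) = -9 + (-35/((-⅓*3³)) - 49/24) = -9 + (-35/((-⅓*27)) - 49/24) = -9 + (-35/(-9) - 49/24) = -9 + (-35*(-⅑) - 49/24) = -9 + (35/9 - 49/24) = -9 + 133/72 = -515/72 ≈ -7.1528)
2707979 + (b*(-115))*(-104) = 2707979 - 515/72*(-115)*(-104) = 2707979 + (59225/72)*(-104) = 2707979 - 769925/9 = 23601886/9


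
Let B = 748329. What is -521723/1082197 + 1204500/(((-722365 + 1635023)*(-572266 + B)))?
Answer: -41915958055545371/86946577753201219 ≈ -0.48209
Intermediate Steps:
-521723/1082197 + 1204500/(((-722365 + 1635023)*(-572266 + B))) = -521723/1082197 + 1204500/(((-722365 + 1635023)*(-572266 + 748329))) = -521723*1/1082197 + 1204500/((912658*176063)) = -521723/1082197 + 1204500/160685305454 = -521723/1082197 + 1204500*(1/160685305454) = -521723/1082197 + 602250/80342652727 = -41915958055545371/86946577753201219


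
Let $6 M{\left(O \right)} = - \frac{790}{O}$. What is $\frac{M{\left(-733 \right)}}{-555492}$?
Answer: $- \frac{395}{1221526908} \approx -3.2337 \cdot 10^{-7}$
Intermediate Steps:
$M{\left(O \right)} = - \frac{395}{3 O}$ ($M{\left(O \right)} = \frac{\left(-790\right) \frac{1}{O}}{6} = - \frac{395}{3 O}$)
$\frac{M{\left(-733 \right)}}{-555492} = \frac{\left(- \frac{395}{3}\right) \frac{1}{-733}}{-555492} = \left(- \frac{395}{3}\right) \left(- \frac{1}{733}\right) \left(- \frac{1}{555492}\right) = \frac{395}{2199} \left(- \frac{1}{555492}\right) = - \frac{395}{1221526908}$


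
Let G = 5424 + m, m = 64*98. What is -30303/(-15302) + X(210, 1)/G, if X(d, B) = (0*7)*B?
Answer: 4329/2186 ≈ 1.9803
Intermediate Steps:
m = 6272
X(d, B) = 0 (X(d, B) = 0*B = 0)
G = 11696 (G = 5424 + 6272 = 11696)
-30303/(-15302) + X(210, 1)/G = -30303/(-15302) + 0/11696 = -30303*(-1/15302) + 0*(1/11696) = 4329/2186 + 0 = 4329/2186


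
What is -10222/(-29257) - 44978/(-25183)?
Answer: 1573341972/736779031 ≈ 2.1354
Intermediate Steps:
-10222/(-29257) - 44978/(-25183) = -10222*(-1/29257) - 44978*(-1/25183) = 10222/29257 + 44978/25183 = 1573341972/736779031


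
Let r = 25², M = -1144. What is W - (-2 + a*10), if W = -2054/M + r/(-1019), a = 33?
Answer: -14653207/44836 ≈ -326.82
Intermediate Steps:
r = 625
W = 53001/44836 (W = -2054/(-1144) + 625/(-1019) = -2054*(-1/1144) + 625*(-1/1019) = 79/44 - 625/1019 = 53001/44836 ≈ 1.1821)
W - (-2 + a*10) = 53001/44836 - (-2 + 33*10) = 53001/44836 - (-2 + 330) = 53001/44836 - 1*328 = 53001/44836 - 328 = -14653207/44836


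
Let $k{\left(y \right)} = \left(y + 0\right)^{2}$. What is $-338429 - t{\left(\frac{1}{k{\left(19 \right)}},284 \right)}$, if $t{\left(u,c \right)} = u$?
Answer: $- \frac{122172870}{361} \approx -3.3843 \cdot 10^{5}$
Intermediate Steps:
$k{\left(y \right)} = y^{2}$
$-338429 - t{\left(\frac{1}{k{\left(19 \right)}},284 \right)} = -338429 - \frac{1}{19^{2}} = -338429 - \frac{1}{361} = - \frac{122172870}{361}$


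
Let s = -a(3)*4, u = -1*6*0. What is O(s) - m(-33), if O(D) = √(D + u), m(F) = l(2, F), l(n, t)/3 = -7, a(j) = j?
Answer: 21 + 2*I*√3 ≈ 21.0 + 3.4641*I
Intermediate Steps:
u = 0 (u = -6*0 = 0)
l(n, t) = -21 (l(n, t) = 3*(-7) = -21)
m(F) = -21
s = -12 (s = -1*3*4 = -3*4 = -12)
O(D) = √D (O(D) = √(D + 0) = √D)
O(s) - m(-33) = √(-12) - 1*(-21) = 2*I*√3 + 21 = 21 + 2*I*√3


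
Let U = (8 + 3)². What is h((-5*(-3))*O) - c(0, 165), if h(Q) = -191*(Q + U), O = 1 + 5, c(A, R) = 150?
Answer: -40451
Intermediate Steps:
O = 6
U = 121 (U = 11² = 121)
h(Q) = -23111 - 191*Q (h(Q) = -191*(Q + 121) = -191*(121 + Q) = -23111 - 191*Q)
h((-5*(-3))*O) - c(0, 165) = (-23111 - 191*(-5*(-3))*6) - 1*150 = (-23111 - 2865*6) - 150 = (-23111 - 191*90) - 150 = (-23111 - 17190) - 150 = -40301 - 150 = -40451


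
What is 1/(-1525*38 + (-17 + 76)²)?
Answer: -1/54469 ≈ -1.8359e-5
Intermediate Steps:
1/(-1525*38 + (-17 + 76)²) = 1/(-57950 + 59²) = 1/(-57950 + 3481) = 1/(-54469) = -1/54469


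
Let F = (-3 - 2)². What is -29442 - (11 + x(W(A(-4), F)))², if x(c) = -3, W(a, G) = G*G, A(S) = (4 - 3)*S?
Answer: -29506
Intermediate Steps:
A(S) = S (A(S) = 1*S = S)
F = 25 (F = (-5)² = 25)
W(a, G) = G²
-29442 - (11 + x(W(A(-4), F)))² = -29442 - (11 - 3)² = -29442 - 1*8² = -29442 - 1*64 = -29442 - 64 = -29506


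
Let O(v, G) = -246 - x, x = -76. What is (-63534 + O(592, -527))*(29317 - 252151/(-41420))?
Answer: -19343119046466/10355 ≈ -1.8680e+9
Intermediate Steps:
O(v, G) = -170 (O(v, G) = -246 - 1*(-76) = -246 + 76 = -170)
(-63534 + O(592, -527))*(29317 - 252151/(-41420)) = (-63534 - 170)*(29317 - 252151/(-41420)) = -63704*(29317 - 252151*(-1/41420)) = -63704*(29317 + 252151/41420) = -63704*1214562291/41420 = -19343119046466/10355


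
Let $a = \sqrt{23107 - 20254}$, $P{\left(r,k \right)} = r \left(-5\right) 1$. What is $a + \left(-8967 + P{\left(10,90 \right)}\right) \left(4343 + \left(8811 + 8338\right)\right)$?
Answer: $-193793364 + 3 \sqrt{317} \approx -1.9379 \cdot 10^{8}$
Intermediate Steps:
$P{\left(r,k \right)} = - 5 r$ ($P{\left(r,k \right)} = - 5 r 1 = - 5 r$)
$a = 3 \sqrt{317}$ ($a = \sqrt{2853} = 3 \sqrt{317} \approx 53.413$)
$a + \left(-8967 + P{\left(10,90 \right)}\right) \left(4343 + \left(8811 + 8338\right)\right) = 3 \sqrt{317} + \left(-8967 - 50\right) \left(4343 + \left(8811 + 8338\right)\right) = 3 \sqrt{317} + \left(-8967 - 50\right) \left(4343 + 17149\right) = 3 \sqrt{317} - 193793364 = -193793364 + 3 \sqrt{317}$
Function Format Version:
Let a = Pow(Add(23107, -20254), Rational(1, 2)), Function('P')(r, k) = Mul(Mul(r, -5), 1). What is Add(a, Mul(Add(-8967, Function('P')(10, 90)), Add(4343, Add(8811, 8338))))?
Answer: Add(-193793364, Mul(3, Pow(317, Rational(1, 2)))) ≈ -1.9379e+8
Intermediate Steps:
Function('P')(r, k) = Mul(-5, r) (Function('P')(r, k) = Mul(Mul(-5, r), 1) = Mul(-5, r))
a = Mul(3, Pow(317, Rational(1, 2))) (a = Pow(2853, Rational(1, 2)) = Mul(3, Pow(317, Rational(1, 2))) ≈ 53.413)
Add(a, Mul(Add(-8967, Function('P')(10, 90)), Add(4343, Add(8811, 8338)))) = Add(Mul(3, Pow(317, Rational(1, 2))), Mul(Add(-8967, Mul(-5, 10)), Add(4343, Add(8811, 8338)))) = Add(Mul(3, Pow(317, Rational(1, 2))), Mul(Add(-8967, -50), Add(4343, 17149))) = Add(Mul(3, Pow(317, Rational(1, 2))), Mul(-9017, 21492)) = Add(Mul(3, Pow(317, Rational(1, 2))), -193793364) = Add(-193793364, Mul(3, Pow(317, Rational(1, 2))))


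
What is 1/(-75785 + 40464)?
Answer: -1/35321 ≈ -2.8312e-5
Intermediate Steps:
1/(-75785 + 40464) = 1/(-35321) = -1/35321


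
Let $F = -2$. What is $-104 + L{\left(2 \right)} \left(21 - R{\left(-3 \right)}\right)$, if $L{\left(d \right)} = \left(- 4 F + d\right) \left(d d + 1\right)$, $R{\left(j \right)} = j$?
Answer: $1096$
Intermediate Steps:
$L{\left(d \right)} = \left(1 + d^{2}\right) \left(8 + d\right)$ ($L{\left(d \right)} = \left(\left(-4\right) \left(-2\right) + d\right) \left(d d + 1\right) = \left(8 + d\right) \left(d^{2} + 1\right) = \left(8 + d\right) \left(1 + d^{2}\right) = \left(1 + d^{2}\right) \left(8 + d\right)$)
$-104 + L{\left(2 \right)} \left(21 - R{\left(-3 \right)}\right) = -104 + \left(8 + 2 + 2^{3} + 8 \cdot 2^{2}\right) \left(21 - -3\right) = -104 + \left(8 + 2 + 8 + 8 \cdot 4\right) \left(21 + 3\right) = -104 + \left(8 + 2 + 8 + 32\right) 24 = -104 + 50 \cdot 24 = -104 + 1200 = 1096$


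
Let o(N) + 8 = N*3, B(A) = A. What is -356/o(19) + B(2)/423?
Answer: -150490/20727 ≈ -7.2606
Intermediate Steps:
o(N) = -8 + 3*N (o(N) = -8 + N*3 = -8 + 3*N)
-356/o(19) + B(2)/423 = -356/(-8 + 3*19) + 2/423 = -356/(-8 + 57) + 2*(1/423) = -356/49 + 2/423 = -150490/20727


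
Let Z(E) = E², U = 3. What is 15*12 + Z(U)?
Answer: 189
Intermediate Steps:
15*12 + Z(U) = 15*12 + 3² = 180 + 9 = 189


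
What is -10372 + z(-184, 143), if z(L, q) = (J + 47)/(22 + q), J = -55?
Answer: -1711388/165 ≈ -10372.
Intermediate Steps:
z(L, q) = -8/(22 + q) (z(L, q) = (-55 + 47)/(22 + q) = -8/(22 + q))
-10372 + z(-184, 143) = -10372 - 8/(22 + 143) = -10372 - 8/165 = -1711388/165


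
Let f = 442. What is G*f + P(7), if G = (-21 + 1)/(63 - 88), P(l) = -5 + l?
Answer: 1778/5 ≈ 355.60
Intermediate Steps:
G = ⅘ (G = -20/(-25) = -20*(-1/25) = ⅘ ≈ 0.80000)
G*f + P(7) = (⅘)*442 + (-5 + 7) = 1768/5 + 2 = 1778/5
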